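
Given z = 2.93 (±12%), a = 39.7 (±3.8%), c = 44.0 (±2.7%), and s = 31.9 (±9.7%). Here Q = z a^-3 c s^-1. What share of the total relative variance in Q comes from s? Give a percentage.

(δQ/Q)² = (1·δz/z)² + (-3·δa/a)² + (1·δc/c)² + (-1·δs/s)²
  z term: (1×0.120)² = 0.0144
  a term: (-3×0.0380)² = 0.0130
  c term: (1×0.0270)² = 0.000729
  s term: (-1×0.0970)² = 0.00941
Total = 0.0375. Share from s = 0.00941/0.0375 = 0.251.

25.1%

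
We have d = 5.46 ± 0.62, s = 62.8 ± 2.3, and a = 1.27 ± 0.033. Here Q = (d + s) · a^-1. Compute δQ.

2.34

Let u = d + s = 68.3. δu = √(δd² + δs²) = √(0.384 + 5.29) = 2.38, so δu/u = 0.0349.
Q is then a monomial in u, a:
δQ/Q = √((δu/u)² + (-1·δa/a)²) = √(0.00122 + 0.000675) = 0.0435
Q = 53.7, so δQ = 0.0435 × 53.7 = 2.34.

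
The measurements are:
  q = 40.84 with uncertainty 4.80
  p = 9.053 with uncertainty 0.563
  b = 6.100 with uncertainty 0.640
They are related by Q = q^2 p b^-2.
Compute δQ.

130

Each factor contributes (exponent × relative error)² to (δQ/Q)²:
  (2·δq/q)² = (2×0.118)² = 0.0553;  (1·δp/p)² = (1×0.0622)² = 0.00387;  (-2·δb/b)² = (-2×0.105)² = 0.0440
δQ/Q = √(0.103) = 0.321
Q = 405.8, so δQ = 0.321 × 405.8 = 130.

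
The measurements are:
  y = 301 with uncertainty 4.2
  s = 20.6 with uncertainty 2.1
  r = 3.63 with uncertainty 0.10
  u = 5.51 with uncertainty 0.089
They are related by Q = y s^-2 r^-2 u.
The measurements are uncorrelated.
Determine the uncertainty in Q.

Relative error in a monomial: (δQ/Q)² = Σ (nᵢ · δxᵢ/xᵢ)².
  (1·δy/y)² = (1×0.0140)² = 0.000195;  (-2·δs/s)² = (-2×0.102)² = 0.0416;  (-2·δr/r)² = (-2×0.0275)² = 0.00304;  (1·δu/u)² = (1×0.0162)² = 0.000261
δQ/Q = √(0.0451) = 0.212
Q = 0.297, so δQ = 0.212 × 0.297 = 0.0630.

0.0630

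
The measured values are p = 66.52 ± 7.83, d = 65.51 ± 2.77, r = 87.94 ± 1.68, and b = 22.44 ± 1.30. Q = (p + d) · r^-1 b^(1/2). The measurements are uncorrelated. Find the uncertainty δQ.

Let u = p + d = 132.0. δu = √(δp² + δd²) = √(61.3 + 7.67) = 8.31, so δu/u = 0.0629.
Q is then a monomial in u, r, b:
δQ/Q = √((δu/u)² + (-1·δr/r)² + (½·δb/b)²) = √(0.00396 + 0.000365 + 0.000839) = 0.0718
Q = 7.112, so δQ = 0.0718 × 7.112 = 0.511.

0.511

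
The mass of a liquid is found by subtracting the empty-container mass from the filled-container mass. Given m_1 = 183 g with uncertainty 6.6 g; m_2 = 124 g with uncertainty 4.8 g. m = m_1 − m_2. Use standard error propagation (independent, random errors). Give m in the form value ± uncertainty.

59.0 ± 8.16 g

Absolute uncertainties add in quadrature for a linear combination:
  (δm_1)² = 43.6;  (δm_2)² = 23.0
δm = √(66.6) = 8.16 g
m = 59.0 g.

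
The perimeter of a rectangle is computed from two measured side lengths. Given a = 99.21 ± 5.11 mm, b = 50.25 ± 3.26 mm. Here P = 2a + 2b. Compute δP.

P is a linear combination, so absolute uncertainties add in quadrature:
  (2·δa)² = 104;  (2·δb)² = 42.5
δP = √(147) = 12.1 mm

12.1 mm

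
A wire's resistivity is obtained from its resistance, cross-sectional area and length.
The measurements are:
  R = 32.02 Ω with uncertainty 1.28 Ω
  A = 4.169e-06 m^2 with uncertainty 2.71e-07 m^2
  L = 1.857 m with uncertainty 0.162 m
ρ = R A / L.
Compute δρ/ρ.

Since ρ is a product/quotient, work with relative uncertainties:
  (1·δR/R)² = (1×0.0400)² = 0.00160;  (1·δA/A)² = (1×0.0650)² = 0.00423;  (-1·δL/L)² = (-1×0.0872)² = 0.00761
δρ/ρ = √(0.0134) = 0.116

0.116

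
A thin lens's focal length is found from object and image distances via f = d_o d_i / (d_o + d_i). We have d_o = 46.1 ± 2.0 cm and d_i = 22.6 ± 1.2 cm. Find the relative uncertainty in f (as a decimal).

0.0384

∂f/∂d_o = (d_i/(d_o+d_i))² = 0.108;  ∂f/∂d_i = (d_o/(d_o+d_i))² = 0.450
δf = √((∂f/∂d_o · δd_o)² + (∂f/∂d_i · δd_i)²) = √(0.0468 + 0.292) = 0.582 cm
f = 15.2 cm, so δf/f = 0.582/15.2 = 0.0384.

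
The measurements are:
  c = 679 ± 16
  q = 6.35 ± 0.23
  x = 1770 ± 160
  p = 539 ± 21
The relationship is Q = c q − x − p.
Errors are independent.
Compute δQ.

Let w = c·q = 4310. δw/w = √((1·δc/c)² + (1·δq/q)²) = √(0.000555 + 0.00131) = 0.0432, so δw = 186.
Q = w − x − p: δQ = √(δw² + δx² + δp²) = √(34700 + 25600 + 441) = 246

246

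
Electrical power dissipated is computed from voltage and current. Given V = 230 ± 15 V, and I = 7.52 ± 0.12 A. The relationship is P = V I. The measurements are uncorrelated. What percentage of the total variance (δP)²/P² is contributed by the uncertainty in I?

5.65%

(δP/P)² = (1·δV/V)² + (1·δI/I)²
  V term: (1×0.0652)² = 0.00425
  I term: (1×0.0160)² = 0.000255
Total = 0.00451. Share from I = 0.000255/0.00451 = 0.0565.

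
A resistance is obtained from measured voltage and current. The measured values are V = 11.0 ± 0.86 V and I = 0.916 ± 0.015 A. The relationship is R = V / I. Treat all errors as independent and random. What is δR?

0.959 Ω

Since R is a product/quotient, work with relative uncertainties:
  (1·δV/V)² = (1×0.0782)² = 0.00611;  (-1·δI/I)² = (-1×0.0164)² = 0.000268
δR/R = √(0.00638) = 0.0799
R = 12.0 Ω, so δR = 0.0799 × 12.0 = 0.959 Ω.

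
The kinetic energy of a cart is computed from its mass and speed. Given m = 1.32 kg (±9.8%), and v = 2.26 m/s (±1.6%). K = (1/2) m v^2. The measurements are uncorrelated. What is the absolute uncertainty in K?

For a monomial K ∝ m, v^2, fractional errors add in quadrature:
  (1·δm/m)² = (1×0.0980)² = 0.00960;  (2·δv/v)² = (2×0.0160)² = 0.00102
δK/K = √(0.0106) = 0.103
K = 3.37 J, so δK = 0.103 × 3.37 = 0.348 J.

0.348 J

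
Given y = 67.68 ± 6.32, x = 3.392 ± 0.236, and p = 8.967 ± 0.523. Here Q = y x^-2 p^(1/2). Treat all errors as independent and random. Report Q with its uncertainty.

17.61 ± 3.00

Since Q is a product/quotient, work with relative uncertainties:
  (1·δy/y)² = (1×0.0934)² = 0.00872;  (-2·δx/x)² = (-2×0.0696)² = 0.0194;  (½·δp/p)² = (0.5×0.0583)² = 0.000850
δQ/Q = √(0.0289) = 0.170
Q = 17.61, so δQ = 0.170 × 17.61 = 3.00.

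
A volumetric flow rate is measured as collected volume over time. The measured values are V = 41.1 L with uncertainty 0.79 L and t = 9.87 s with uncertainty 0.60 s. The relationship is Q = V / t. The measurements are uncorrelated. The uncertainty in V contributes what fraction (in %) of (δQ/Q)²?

(δQ/Q)² = (1·δV/V)² + (-1·δt/t)²
  V term: (1×0.0192)² = 0.000369
  t term: (-1×0.0608)² = 0.00370
Total = 0.00406. Share from V = 0.000369/0.00406 = 0.0909.

9.09%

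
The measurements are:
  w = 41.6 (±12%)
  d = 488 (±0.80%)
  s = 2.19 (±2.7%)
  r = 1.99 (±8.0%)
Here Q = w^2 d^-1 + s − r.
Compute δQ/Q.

0.232

Let p = w^2·d^-1 = 3.55. δp/p = √((2·δw/w)² + (-1·δd/d)²) = √(0.0576 + 6.4e-05) = 0.240, so δp = 0.852.
Q = p + s − r: δQ = √(δp² + δs² + δr²) = √(0.725 + 0.00350 + 0.0253) = 0.868
Q = 3.75, so δQ/Q = 0.868/3.75 = 0.232.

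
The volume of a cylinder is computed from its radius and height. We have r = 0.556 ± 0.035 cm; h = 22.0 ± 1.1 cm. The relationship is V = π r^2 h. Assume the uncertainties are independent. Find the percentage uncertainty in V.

Each factor contributes (exponent × relative error)² to (δV/V)²:
  (2·δr/r)² = (2×0.0629)² = 0.0159;  (1·δh/h)² = (1×0.0500)² = 0.00250
δV/V = √(0.0184) = 0.135

13.5%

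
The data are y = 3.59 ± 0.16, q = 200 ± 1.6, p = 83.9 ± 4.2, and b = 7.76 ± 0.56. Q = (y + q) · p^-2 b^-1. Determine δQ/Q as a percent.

Let u = y + q = 204. δu = √(δy² + δq²) = √(0.0256 + 2.56) = 1.61, so δu/u = 0.00790.
Q is then a monomial in u, p, b:
δQ/Q = √((δu/u)² + (-2·δp/p)² + (-1·δb/b)²) = √(6.24e-05 + 0.0100 + 0.00521) = 0.124

12.4%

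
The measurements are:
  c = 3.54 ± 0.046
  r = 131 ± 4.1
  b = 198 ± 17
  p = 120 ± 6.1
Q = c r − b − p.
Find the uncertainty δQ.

Let w = c·r = 464. δw/w = √((1·δc/c)² + (1·δr/r)²) = √(0.000169 + 0.000980) = 0.0339, so δw = 15.7.
Q = w − b − p: δQ = √(δw² + δb² + δp²) = √(247 + 289 + 37.2) = 23.9

23.9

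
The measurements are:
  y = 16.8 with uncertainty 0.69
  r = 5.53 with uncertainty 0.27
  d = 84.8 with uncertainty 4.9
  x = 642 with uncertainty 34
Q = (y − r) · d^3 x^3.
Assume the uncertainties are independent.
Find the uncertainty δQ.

4.44e+14

Let u = y − r = 11.3. δu = √(δy² + δr²) = √(0.476 + 0.0729) = 0.741, so δu/u = 0.0657.
Q is then a monomial in u, d, x:
δQ/Q = √((δu/u)² + (3·δd/d)² + (3·δx/x)²) = √(0.00432 + 0.0300 + 0.0252) = 0.244
Q = 1.82e+15, so δQ = 0.244 × 1.82e+15 = 4.44e+14.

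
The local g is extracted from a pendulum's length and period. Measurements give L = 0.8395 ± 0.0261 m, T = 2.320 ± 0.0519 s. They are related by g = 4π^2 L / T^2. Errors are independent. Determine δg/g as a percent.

For a monomial g ∝ L, T^-2, fractional errors add in quadrature:
  (1·δL/L)² = (1×0.0311)² = 0.000967;  (-2·δT/T)² = (-2×0.0224)² = 0.00200
δg/g = √(0.00297) = 0.0545

5.45%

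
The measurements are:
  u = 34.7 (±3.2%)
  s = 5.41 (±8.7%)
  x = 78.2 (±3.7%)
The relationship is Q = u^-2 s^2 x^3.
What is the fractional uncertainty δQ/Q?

0.216

Products/powers → add relative errors in quadrature, weighted by exponent:
  (-2·δu/u)² = (-2×0.0320)² = 0.00410;  (2·δs/s)² = (2×0.0870)² = 0.0303;  (3·δx/x)² = (3×0.0370)² = 0.0123
δQ/Q = √(0.0467) = 0.216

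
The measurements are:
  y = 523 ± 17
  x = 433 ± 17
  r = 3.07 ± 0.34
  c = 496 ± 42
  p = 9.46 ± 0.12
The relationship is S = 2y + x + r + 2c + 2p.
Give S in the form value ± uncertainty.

2490 ± 92.2

Each term contributes (cᵢ δxᵢ)² to (δS)²:
  (2·δy)² = 1160;  (δx)² = 289;  (δr)² = 0.116;  (2·δc)² = 7060;  (2·δp)² = 0.0576
δS = √(8500) = 92.2
S = 2490.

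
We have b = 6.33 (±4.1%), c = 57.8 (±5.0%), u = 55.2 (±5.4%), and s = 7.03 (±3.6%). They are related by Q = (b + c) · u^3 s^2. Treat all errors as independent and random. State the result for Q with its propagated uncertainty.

Let w = b + c = 64.1. δw = √(δb² + δc²) = √(0.0674 + 8.35) = 2.90, so δw/w = 0.0452.
Q is then a monomial in w, u, s:
δQ/Q = √((δw/w)² + (3·δu/u)² + (2·δs/s)²) = √(0.00205 + 0.0262 + 0.00518) = 0.183
Q = 5.33e+08, so δQ = 0.183 × 5.33e+08 = 9.75e+07.

(5.33 ± 0.975) × 10^8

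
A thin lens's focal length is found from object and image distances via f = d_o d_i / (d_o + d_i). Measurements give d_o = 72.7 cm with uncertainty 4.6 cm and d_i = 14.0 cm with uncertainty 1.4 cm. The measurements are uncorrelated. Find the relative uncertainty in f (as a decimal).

0.0845

∂f/∂d_o = (d_i/(d_o+d_i))² = 0.0261;  ∂f/∂d_i = (d_o/(d_o+d_i))² = 0.703
δf = √((∂f/∂d_o · δd_o)² + (∂f/∂d_i · δd_i)²) = √(0.0144 + 0.969) = 0.992 cm
f = 11.7 cm, so δf/f = 0.992/11.7 = 0.0845.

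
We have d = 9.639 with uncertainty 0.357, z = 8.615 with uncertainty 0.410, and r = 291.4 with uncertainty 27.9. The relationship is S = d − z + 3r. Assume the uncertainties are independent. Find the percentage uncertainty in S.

9.56%

S is a linear combination, so absolute uncertainties add in quadrature:
  (δd)² = 0.127;  (δz)² = 0.168;  (3·δr)² = 7010
δS = √(7010) = 83.7
S = 875.2, so δS/S = 83.7/875.2 = 0.0956.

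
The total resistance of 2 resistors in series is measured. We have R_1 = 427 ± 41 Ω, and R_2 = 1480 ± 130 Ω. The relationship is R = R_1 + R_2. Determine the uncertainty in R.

Sums and differences: (δR)² = Σ (cᵢ δxᵢ)².
  (δR_1)² = 1680;  (δR_2)² = 16900
δR = √(18600) = 136 Ω

136 Ω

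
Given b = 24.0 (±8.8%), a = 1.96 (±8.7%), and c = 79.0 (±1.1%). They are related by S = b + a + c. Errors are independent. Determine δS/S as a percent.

Each term contributes (cᵢ δxᵢ)² to (δS)²:
  (δb)² = 4.46;  (δa)² = 0.0291;  (δc)² = 0.755
δS = √(5.24) = 2.29
S = 105, so δS/S = 2.29/105 = 0.0218.

2.18%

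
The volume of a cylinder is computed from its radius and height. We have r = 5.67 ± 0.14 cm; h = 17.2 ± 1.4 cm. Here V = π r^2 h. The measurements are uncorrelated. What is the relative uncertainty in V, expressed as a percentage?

9.52%

Since V is a product/quotient, work with relative uncertainties:
  (2·δr/r)² = (2×0.0247)² = 0.00244;  (1·δh/h)² = (1×0.0814)² = 0.00663
δV/V = √(0.00906) = 0.0952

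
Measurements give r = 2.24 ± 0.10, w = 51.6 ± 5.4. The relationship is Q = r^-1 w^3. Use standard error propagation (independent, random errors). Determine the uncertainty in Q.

For a monomial Q ∝ r^-1, w^3, fractional errors add in quadrature:
  (-1·δr/r)² = (-1×0.0446)² = 0.00199;  (3·δw/w)² = (3×0.105)² = 0.0986
δQ/Q = √(0.101) = 0.317
Q = 61300, so δQ = 0.317 × 61300 = 19400.

19400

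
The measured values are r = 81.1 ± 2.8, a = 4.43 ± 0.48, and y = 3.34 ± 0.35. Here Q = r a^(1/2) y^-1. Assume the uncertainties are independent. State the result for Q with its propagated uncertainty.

51.1 ± 6.28

Products/powers → add relative errors in quadrature, weighted by exponent:
  (1·δr/r)² = (1×0.0345)² = 0.00119;  (½·δa/a)² = (0.5×0.108)² = 0.00294;  (-1·δy/y)² = (-1×0.105)² = 0.0110
δQ/Q = √(0.0151) = 0.123
Q = 51.1, so δQ = 0.123 × 51.1 = 6.28.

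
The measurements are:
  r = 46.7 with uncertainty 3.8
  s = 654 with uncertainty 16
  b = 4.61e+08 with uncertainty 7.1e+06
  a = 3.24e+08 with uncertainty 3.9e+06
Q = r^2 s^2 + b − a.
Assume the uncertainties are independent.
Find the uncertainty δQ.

Let p = r^2·s^2 = 9.33e+08. δp/p = √((2·δr/r)² + (2·δs/s)²) = √(0.0265 + 0.00239) = 0.170, so δp = 1.59e+08.
Q = p + b − a: δQ = √(δp² + δb² + δa²) = √(2.51e+16 + 5.04e+13 + 1.52e+13) = 1.59e+08

1.59e+08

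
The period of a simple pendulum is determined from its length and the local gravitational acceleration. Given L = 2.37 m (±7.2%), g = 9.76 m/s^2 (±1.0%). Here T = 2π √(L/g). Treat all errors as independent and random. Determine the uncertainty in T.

Each factor contributes (exponent × relative error)² to (δT/T)²:
  (½·δL/L)² = (0.5×0.0720)² = 0.00130;  (−½·δg/g)² = (-0.5×0.0100)² = 2.5e-05
δT/T = √(0.00132) = 0.0363
T = 3.10 s, so δT = 0.0363 × 3.10 = 0.113 s.

0.113 s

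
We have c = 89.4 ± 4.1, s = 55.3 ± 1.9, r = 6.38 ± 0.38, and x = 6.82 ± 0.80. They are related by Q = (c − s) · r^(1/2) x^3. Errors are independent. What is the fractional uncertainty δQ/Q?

0.377

Let u = c − s = 34.1. δu = √(δc² + δs²) = √(16.8 + 3.61) = 4.52, so δu/u = 0.133.
Q is then a monomial in u, r, x:
δQ/Q = √((δu/u)² + (½·δr/r)² + (3·δx/x)²) = √(0.0176 + 0.000887 + 0.124) = 0.377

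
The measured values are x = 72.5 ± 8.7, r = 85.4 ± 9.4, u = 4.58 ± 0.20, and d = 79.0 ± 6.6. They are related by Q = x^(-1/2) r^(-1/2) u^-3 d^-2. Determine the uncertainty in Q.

Q is a product of powers, so relative uncertainties combine in quadrature:
  (−½·δx/x)² = (-0.5×0.120)² = 0.00360;  (−½·δr/r)² = (-0.5×0.110)² = 0.00303;  (-3·δu/u)² = (-3×0.0437)² = 0.0172;  (-2·δd/d)² = (-2×0.0835)² = 0.0279
δQ/Q = √(0.0517) = 0.227
Q = 2.12e-08, so δQ = 0.227 × 2.12e-08 = 4.82e-09.

4.82e-09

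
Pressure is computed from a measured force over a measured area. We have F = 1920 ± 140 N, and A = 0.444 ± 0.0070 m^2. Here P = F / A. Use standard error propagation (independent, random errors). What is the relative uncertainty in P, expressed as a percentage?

Products/powers → add relative errors in quadrature, weighted by exponent:
  (1·δF/F)² = (1×0.0729)² = 0.00532;  (-1·δA/A)² = (-1×0.0158)² = 0.000249
δP/P = √(0.00557) = 0.0746

7.46%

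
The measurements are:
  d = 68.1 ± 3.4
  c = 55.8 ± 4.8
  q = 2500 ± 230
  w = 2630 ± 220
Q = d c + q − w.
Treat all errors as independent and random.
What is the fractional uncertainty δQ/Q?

0.135

Let p = d·c = 3800. δp/p = √((1·δd/d)² + (1·δc/c)²) = √(0.00249 + 0.00740) = 0.0995, so δp = 378.
Q = p + q − w: δQ = √(δp² + δq² + δw²) = √(1.43e+05 + 52900 + 48400) = 494
Q = 3670, so δQ/Q = 494/3670 = 0.135.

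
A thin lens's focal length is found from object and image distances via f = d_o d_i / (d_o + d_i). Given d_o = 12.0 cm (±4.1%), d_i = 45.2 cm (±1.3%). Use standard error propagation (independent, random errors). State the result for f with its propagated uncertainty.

∂f/∂d_o = (d_i/(d_o+d_i))² = 0.624;  ∂f/∂d_i = (d_o/(d_o+d_i))² = 0.0440
δf = √((∂f/∂d_o · δd_o)² + (∂f/∂d_i · δd_i)²) = √(0.0944 + 0.000669) = 0.308 cm
f = 9.48 cm.

9.48 ± 0.308 cm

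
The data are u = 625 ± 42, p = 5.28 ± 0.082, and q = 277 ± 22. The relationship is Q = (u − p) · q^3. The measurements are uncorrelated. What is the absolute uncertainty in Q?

3.26e+09

Let w = u − p = 620. δw = √(δu² + δp²) = √(1760 + 0.00672) = 42.0, so δw/w = 0.0678.
Q is then a monomial in w, q:
δQ/Q = √((δw/w)² + (3·δq/q)²) = √(0.00459 + 0.0568) = 0.248
Q = 1.32e+10, so δQ = 0.248 × 1.32e+10 = 3.26e+09.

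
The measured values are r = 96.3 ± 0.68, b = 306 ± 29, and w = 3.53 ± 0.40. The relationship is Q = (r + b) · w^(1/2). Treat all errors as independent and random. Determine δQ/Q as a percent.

9.17%

Let u = r + b = 402. δu = √(δr² + δb²) = √(0.462 + 841) = 29.0, so δu/u = 0.0721.
Q is then a monomial in u, w:
δQ/Q = √((δu/u)² + (½·δw/w)²) = √(0.00520 + 0.00321) = 0.0917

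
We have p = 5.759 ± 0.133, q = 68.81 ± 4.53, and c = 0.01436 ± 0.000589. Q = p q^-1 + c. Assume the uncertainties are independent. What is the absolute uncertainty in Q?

Let w = p·q^-1 = 0.08369. δw/w = √((1·δp/p)² + (-1·δq/q)²) = √(0.000533 + 0.00433) = 0.0698, so δw = 0.00584.
Q = w + c: δQ = √(δw² + δc²) = √(3.41e-05 + 3.47e-07) = 0.00587

0.00587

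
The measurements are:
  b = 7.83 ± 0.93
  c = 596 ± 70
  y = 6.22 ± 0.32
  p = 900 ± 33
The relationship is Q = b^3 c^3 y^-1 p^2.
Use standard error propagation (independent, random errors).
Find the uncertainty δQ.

Each factor contributes (exponent × relative error)² to (δQ/Q)²:
  (3·δb/b)² = (3×0.119)² = 0.127;  (3·δc/c)² = (3×0.117)² = 0.124;  (-1·δy/y)² = (-1×0.0514)² = 0.00265;  (2·δp/p)² = (2×0.0367)² = 0.00538
δQ/Q = √(0.259) = 0.509
Q = 1.32e+16, so δQ = 0.509 × 1.32e+16 = 6.74e+15.

6.74e+15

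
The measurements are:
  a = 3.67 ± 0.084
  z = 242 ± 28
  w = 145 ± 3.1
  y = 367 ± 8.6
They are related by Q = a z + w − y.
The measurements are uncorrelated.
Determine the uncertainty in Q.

Let p = a·z = 888. δp/p = √((1·δa/a)² + (1·δz/z)²) = √(0.000524 + 0.0134) = 0.118, so δp = 105.
Q = p + w − y: δQ = √(δp² + δw² + δy²) = √(11000 + 9.61 + 74.0) = 105

105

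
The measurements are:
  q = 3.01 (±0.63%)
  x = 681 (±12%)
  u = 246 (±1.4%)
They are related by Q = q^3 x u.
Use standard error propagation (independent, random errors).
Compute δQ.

5.59e+05

Products/powers → add relative errors in quadrature, weighted by exponent:
  (3·δq/q)² = (3×0.00630)² = 0.000357;  (1·δx/x)² = (1×0.120)² = 0.0144;  (1·δu/u)² = (1×0.0140)² = 0.000196
δQ/Q = √(0.0150) = 0.122
Q = 4.57e+06, so δQ = 0.122 × 4.57e+06 = 5.59e+05.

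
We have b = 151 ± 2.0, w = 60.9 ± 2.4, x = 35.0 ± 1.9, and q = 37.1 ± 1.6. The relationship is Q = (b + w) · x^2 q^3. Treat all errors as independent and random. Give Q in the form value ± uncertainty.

(1.33 ± 0.225) × 10^10

Let u = b + w = 212. δu = √(δb² + δw²) = √(4.00 + 5.76) = 3.12, so δu/u = 0.0147.
Q is then a monomial in u, x, q:
δQ/Q = √((δu/u)² + (2·δx/x)² + (3·δq/q)²) = √(0.000217 + 0.0118 + 0.0167) = 0.170
Q = 1.33e+10, so δQ = 0.170 × 1.33e+10 = 2.25e+09.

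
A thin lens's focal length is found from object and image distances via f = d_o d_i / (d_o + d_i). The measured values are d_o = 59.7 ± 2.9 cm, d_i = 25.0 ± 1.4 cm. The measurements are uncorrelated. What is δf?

∂f/∂d_o = (d_i/(d_o+d_i))² = 0.0871;  ∂f/∂d_i = (d_o/(d_o+d_i))² = 0.497
δf = √((∂f/∂d_o · δd_o)² + (∂f/∂d_i · δd_i)²) = √(0.0638 + 0.484) = 0.740 cm

0.740 cm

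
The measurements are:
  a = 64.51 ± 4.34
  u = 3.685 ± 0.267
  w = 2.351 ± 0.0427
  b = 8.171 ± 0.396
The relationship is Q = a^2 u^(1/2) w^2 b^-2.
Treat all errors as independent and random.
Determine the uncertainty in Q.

Each factor contributes (exponent × relative error)² to (δQ/Q)²:
  (2·δa/a)² = (2×0.0673)² = 0.0181;  (½·δu/u)² = (0.5×0.0725)² = 0.00131;  (2·δw/w)² = (2×0.0182)² = 0.00132;  (-2·δb/b)² = (-2×0.0485)² = 0.00940
δQ/Q = √(0.0301) = 0.174
Q = 661.3, so δQ = 0.174 × 661.3 = 115.

115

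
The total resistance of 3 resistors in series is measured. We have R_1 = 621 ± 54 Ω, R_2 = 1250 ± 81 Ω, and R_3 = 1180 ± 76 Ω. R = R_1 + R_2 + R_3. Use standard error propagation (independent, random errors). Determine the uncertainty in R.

124 Ω

Each term contributes (cᵢ δxᵢ)² to (δR)²:
  (δR_1)² = 2920;  (δR_2)² = 6560;  (δR_3)² = 5780
δR = √(15300) = 124 Ω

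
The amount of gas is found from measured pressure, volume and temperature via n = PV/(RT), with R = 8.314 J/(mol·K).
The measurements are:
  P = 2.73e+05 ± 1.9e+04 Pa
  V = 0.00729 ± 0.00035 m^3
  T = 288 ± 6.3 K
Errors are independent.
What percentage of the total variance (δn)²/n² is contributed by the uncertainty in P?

63.5%

(δn/n)² = (1·δP/P)² + (1·δV/V)² + (-1·δT/T)²
  P term: (1×0.0696)² = 0.00484
  V term: (1×0.0480)² = 0.00231
  T term: (-1×0.0219)² = 0.000479
Total = 0.00763. Share from P = 0.00484/0.00763 = 0.635.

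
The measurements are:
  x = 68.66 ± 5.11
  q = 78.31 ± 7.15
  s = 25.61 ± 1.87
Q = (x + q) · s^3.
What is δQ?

5.61e+05

Let u = x + q = 147.0. δu = √(δx² + δq²) = √(26.1 + 51.1) = 8.79, so δu/u = 0.0598.
Q is then a monomial in u, s:
δQ/Q = √((δu/u)² + (3·δs/s)²) = √(0.00358 + 0.0480) = 0.227
Q = 2.469e+06, so δQ = 0.227 × 2.469e+06 = 5.61e+05.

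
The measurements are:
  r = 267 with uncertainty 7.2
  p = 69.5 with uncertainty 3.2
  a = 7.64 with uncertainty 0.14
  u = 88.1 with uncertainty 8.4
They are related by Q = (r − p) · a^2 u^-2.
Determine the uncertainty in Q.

0.294

Let w = r − p = 198. δw = √(δr² + δp²) = √(51.8 + 10.2) = 7.88, so δw/w = 0.0399.
Q is then a monomial in w, a, u:
δQ/Q = √((δw/w)² + (2·δa/a)² + (-2·δu/u)²) = √(0.00159 + 0.00134 + 0.0364) = 0.198
Q = 1.49, so δQ = 0.198 × 1.49 = 0.294.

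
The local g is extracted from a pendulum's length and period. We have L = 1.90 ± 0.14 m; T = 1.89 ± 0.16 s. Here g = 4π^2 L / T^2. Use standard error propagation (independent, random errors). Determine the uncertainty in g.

g is a product of powers, so relative uncertainties combine in quadrature:
  (1·δL/L)² = (1×0.0737)² = 0.00543;  (-2·δT/T)² = (-2×0.0847)² = 0.0287
δg/g = √(0.0341) = 0.185
g = 21.0 m/s^2, so δg = 0.185 × 21.0 = 3.88 m/s^2.

3.88 m/s^2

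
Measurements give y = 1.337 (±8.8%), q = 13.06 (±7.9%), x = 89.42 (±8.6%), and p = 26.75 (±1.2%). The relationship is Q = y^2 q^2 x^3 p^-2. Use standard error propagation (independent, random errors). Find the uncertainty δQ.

Since Q is a product/quotient, work with relative uncertainties:
  (2·δy/y)² = (2×0.0880)² = 0.0310;  (2·δq/q)² = (2×0.0790)² = 0.0250;  (3·δx/x)² = (3×0.0860)² = 0.0666;  (-2·δp/p)² = (-2×0.0120)² = 0.000576
δQ/Q = √(0.123) = 0.351
Q = 304700, so δQ = 0.351 × 304700 = 1.07e+05.

1.07e+05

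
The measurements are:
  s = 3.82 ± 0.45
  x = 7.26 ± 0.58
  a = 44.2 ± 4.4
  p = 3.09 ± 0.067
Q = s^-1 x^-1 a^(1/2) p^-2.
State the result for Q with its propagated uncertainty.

0.0251 ± 0.00394

For a monomial Q ∝ s^-1, x^-1, a^(1/2), p^-2, fractional errors add in quadrature:
  (-1·δs/s)² = (-1×0.118)² = 0.0139;  (-1·δx/x)² = (-1×0.0799)² = 0.00638;  (½·δa/a)² = (0.5×0.0995)² = 0.00248;  (-2·δp/p)² = (-2×0.0217)² = 0.00188
δQ/Q = √(0.0246) = 0.157
Q = 0.0251, so δQ = 0.157 × 0.0251 = 0.00394.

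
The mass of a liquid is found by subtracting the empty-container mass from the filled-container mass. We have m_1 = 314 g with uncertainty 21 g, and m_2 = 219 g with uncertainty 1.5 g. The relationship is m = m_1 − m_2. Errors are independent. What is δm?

For a sum/difference, combine absolute errors in quadrature:
  (δm_1)² = 441;  (δm_2)² = 2.25
δm = √(443) = 21.1 g

21.1 g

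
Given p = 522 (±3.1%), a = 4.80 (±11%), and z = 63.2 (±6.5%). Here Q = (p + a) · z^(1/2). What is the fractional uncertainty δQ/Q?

Let u = p + a = 527. δu = √(δp² + δa²) = √(262 + 0.279) = 16.2, so δu/u = 0.0307.
Q is then a monomial in u, z:
δQ/Q = √((δu/u)² + (½·δz/z)²) = √(0.000945 + 0.00106) = 0.0447

0.0447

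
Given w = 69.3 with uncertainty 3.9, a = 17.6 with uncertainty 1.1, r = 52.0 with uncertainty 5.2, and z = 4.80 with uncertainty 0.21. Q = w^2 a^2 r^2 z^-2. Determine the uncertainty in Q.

4.81e+07

For a monomial Q ∝ w^2, a^2, r^2, z^-2, fractional errors add in quadrature:
  (2·δw/w)² = (2×0.0563)² = 0.0127;  (2·δa/a)² = (2×0.0625)² = 0.0156;  (2·δr/r)² = (2×0.100)² = 0.0400;  (-2·δz/z)² = (-2×0.0437)² = 0.00766
δQ/Q = √(0.0759) = 0.276
Q = 1.75e+08, so δQ = 0.276 × 1.75e+08 = 4.81e+07.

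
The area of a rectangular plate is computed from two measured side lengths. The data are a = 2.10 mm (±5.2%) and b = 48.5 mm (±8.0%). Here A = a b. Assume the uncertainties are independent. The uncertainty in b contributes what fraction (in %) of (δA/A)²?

(δA/A)² = (1·δa/a)² + (1·δb/b)²
  a term: (1×0.0520)² = 0.00270
  b term: (1×0.0800)² = 0.00640
Total = 0.00910. Share from b = 0.00640/0.00910 = 0.703.

70.3%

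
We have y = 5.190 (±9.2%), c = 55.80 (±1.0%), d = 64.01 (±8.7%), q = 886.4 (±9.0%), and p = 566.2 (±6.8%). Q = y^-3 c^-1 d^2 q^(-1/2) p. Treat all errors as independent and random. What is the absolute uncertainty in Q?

3.36

For a monomial Q ∝ y^-3, c^-1, d^2, q^(-1/2), p, fractional errors add in quadrature:
  (-3·δy/y)² = (-3×0.0920)² = 0.0762;  (-1·δc/c)² = (-1×0.0100)² = 0.000100;  (2·δd/d)² = (2×0.0870)² = 0.0303;  (−½·δq/q)² = (-0.5×0.0900)² = 0.00202;  (1·δp/p)² = (1×0.0680)² = 0.00462
δQ/Q = √(0.113) = 0.336
Q = 9.989, so δQ = 0.336 × 9.989 = 3.36.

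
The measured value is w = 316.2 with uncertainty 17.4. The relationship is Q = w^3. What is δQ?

Each factor contributes (exponent × relative error)² to (δQ/Q)²:
  (3·δw/w)² = (3×0.0550)² = 0.0273
δQ/Q = √(0.0273) = 0.165
Q = 3.161e+07, so δQ = 0.165 × 3.161e+07 = 5.22e+06.

5.22e+06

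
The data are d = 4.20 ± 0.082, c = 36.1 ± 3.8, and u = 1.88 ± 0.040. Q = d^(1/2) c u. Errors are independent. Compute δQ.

15.0

For a monomial Q ∝ d^(1/2), c, u, fractional errors add in quadrature:
  (½·δd/d)² = (0.5×0.0195)² = 9.53e-05;  (1·δc/c)² = (1×0.105)² = 0.0111;  (1·δu/u)² = (1×0.0213)² = 0.000453
δQ/Q = √(0.0116) = 0.108
Q = 139, so δQ = 0.108 × 139 = 15.0.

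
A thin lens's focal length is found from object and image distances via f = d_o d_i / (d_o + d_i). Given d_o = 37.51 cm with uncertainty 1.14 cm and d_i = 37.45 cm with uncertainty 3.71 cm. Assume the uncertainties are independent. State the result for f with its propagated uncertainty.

∂f/∂d_o = (d_i/(d_o+d_i))² = 0.250;  ∂f/∂d_i = (d_o/(d_o+d_i))² = 0.250
δf = √((∂f/∂d_o · δd_o)² + (∂f/∂d_i · δd_i)²) = √(0.0810 + 0.863) = 0.972 cm
f = 18.74 cm.

18.74 ± 0.972 cm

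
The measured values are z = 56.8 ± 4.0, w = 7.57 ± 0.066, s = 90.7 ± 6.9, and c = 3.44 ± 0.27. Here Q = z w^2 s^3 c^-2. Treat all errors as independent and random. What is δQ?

Since Q is a product/quotient, work with relative uncertainties:
  (1·δz/z)² = (1×0.0704)² = 0.00496;  (2·δw/w)² = (2×0.00872)² = 0.000304;  (3·δs/s)² = (3×0.0761)² = 0.0521;  (-2·δc/c)² = (-2×0.0785)² = 0.0246
δQ/Q = √(0.0820) = 0.286
Q = 2.05e+08, so δQ = 0.286 × 2.05e+08 = 5.88e+07.

5.88e+07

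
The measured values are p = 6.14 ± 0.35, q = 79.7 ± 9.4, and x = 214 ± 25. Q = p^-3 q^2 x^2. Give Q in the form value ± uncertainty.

(1.26 ± 0.469) × 10^6

Products/powers → add relative errors in quadrature, weighted by exponent:
  (-3·δp/p)² = (-3×0.0570)² = 0.0292;  (2·δq/q)² = (2×0.118)² = 0.0556;  (2·δx/x)² = (2×0.117)² = 0.0546
δQ/Q = √(0.139) = 0.373
Q = 1.26e+06, so δQ = 0.373 × 1.26e+06 = 4.69e+05.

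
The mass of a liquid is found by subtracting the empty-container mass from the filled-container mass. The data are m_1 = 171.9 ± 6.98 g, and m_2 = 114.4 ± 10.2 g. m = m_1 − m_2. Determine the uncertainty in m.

Each term contributes (cᵢ δxᵢ)² to (δm)²:
  (δm_1)² = 48.7;  (δm_2)² = 104
δm = √(153) = 12.4 g

12.4 g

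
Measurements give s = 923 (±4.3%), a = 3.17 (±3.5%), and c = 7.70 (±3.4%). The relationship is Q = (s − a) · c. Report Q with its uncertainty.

7080 ± 389

Let u = s − a = 920. δu = √(δs² + δa²) = √(1580 + 0.0123) = 39.7, so δu/u = 0.0431.
Q is then a monomial in u, c:
δQ/Q = √((δu/u)² + (1·δc/c)²) = √(0.00186 + 0.00116) = 0.0549
Q = 7080, so δQ = 0.0549 × 7080 = 389.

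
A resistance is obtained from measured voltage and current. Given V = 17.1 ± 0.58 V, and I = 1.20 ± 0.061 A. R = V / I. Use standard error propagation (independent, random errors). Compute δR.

Products/powers → add relative errors in quadrature, weighted by exponent:
  (1·δV/V)² = (1×0.0339)² = 0.00115;  (-1·δI/I)² = (-1×0.0508)² = 0.00258
δR/R = √(0.00373) = 0.0611
R = 14.3 Ω, so δR = 0.0611 × 14.3 = 0.871 Ω.

0.871 Ω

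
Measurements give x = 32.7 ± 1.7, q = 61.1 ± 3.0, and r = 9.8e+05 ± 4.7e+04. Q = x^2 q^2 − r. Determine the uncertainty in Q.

5.73e+05

Let p = x^2·q^2 = 3.99e+06. δp/p = √((2·δx/x)² + (2·δq/q)²) = √(0.0108 + 0.00964) = 0.143, so δp = 5.71e+05.
Q = p − r: δQ = √(δp² + δr²) = √(3.26e+11 + 2.21e+09) = 5.73e+05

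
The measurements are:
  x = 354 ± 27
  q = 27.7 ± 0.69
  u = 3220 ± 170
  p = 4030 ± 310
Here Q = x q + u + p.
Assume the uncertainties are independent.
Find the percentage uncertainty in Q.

5.06%

Let w = x·q = 9810. δw/w = √((1·δx/x)² + (1·δq/q)²) = √(0.00582 + 0.000620) = 0.0802, so δw = 787.
Q = w + u + p: δQ = √(δw² + δu² + δp²) = √(6.19e+05 + 28900 + 96100) = 863
Q = 17100, so δQ/Q = 863/17100 = 0.0506.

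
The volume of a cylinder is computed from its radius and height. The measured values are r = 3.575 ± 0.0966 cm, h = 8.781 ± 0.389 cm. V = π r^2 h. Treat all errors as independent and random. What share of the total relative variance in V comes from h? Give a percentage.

40.2%

(δV/V)² = (2·δr/r)² + (1·δh/h)²
  r term: (2×0.0270)² = 0.00292
  h term: (1×0.0443)² = 0.00196
Total = 0.00488. Share from h = 0.00196/0.00488 = 0.402.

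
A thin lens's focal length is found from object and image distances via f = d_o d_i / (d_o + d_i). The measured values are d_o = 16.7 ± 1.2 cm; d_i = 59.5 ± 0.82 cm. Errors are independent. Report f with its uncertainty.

13.0 ± 0.733 cm

∂f/∂d_o = (d_i/(d_o+d_i))² = 0.610;  ∂f/∂d_i = (d_o/(d_o+d_i))² = 0.0480
δf = √((∂f/∂d_o · δd_o)² + (∂f/∂d_i · δd_i)²) = √(0.535 + 0.00155) = 0.733 cm
f = 13.0 cm.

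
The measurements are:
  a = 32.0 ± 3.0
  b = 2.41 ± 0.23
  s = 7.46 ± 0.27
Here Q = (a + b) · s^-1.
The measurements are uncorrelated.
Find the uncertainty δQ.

0.437

Let u = a + b = 34.4. δu = √(δa² + δb²) = √(9.00 + 0.0529) = 3.01, so δu/u = 0.0874.
Q is then a monomial in u, s:
δQ/Q = √((δu/u)² + (-1·δs/s)²) = √(0.00765 + 0.00131) = 0.0946
Q = 4.61, so δQ = 0.0946 × 4.61 = 0.437.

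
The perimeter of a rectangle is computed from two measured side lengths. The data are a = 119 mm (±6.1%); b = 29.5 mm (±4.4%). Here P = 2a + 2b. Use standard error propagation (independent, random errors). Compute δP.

14.7 mm

Each term contributes (cᵢ δxᵢ)² to (δP)²:
  (2·δa)² = 211;  (2·δb)² = 6.74
δP = √(218) = 14.7 mm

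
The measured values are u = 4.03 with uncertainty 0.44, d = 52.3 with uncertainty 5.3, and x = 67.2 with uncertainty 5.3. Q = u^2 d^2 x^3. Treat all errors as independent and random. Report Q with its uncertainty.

For a monomial Q ∝ u^2, d^2, x^3, fractional errors add in quadrature:
  (2·δu/u)² = (2×0.109)² = 0.0477;  (2·δd/d)² = (2×0.101)² = 0.0411;  (3·δx/x)² = (3×0.0789)² = 0.0560
δQ/Q = √(0.145) = 0.380
Q = 1.35e+10, so δQ = 0.380 × 1.35e+10 = 5.13e+09.

(1.35 ± 0.513) × 10^10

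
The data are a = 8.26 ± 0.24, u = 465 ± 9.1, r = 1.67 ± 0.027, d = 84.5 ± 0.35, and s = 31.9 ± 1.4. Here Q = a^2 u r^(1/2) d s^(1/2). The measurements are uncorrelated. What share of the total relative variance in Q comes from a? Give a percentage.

(δQ/Q)² = (2·δa/a)² + (1·δu/u)² + (½·δr/r)² + (1·δd/d)² + (½·δs/s)²
  a term: (2×0.0291)² = 0.00338
  u term: (1×0.0196)² = 0.000383
  r term: (0.5×0.0162)² = 6.53e-05
  d term: (1×0.00414)² = 1.72e-05
  s term: (0.5×0.0439)² = 0.000482
Total = 0.00432. Share from a = 0.00338/0.00432 = 0.781.

78.1%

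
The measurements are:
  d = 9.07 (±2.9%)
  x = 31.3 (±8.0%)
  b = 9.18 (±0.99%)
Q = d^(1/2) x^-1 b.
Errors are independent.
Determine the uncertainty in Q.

Each factor contributes (exponent × relative error)² to (δQ/Q)²:
  (½·δd/d)² = (0.5×0.0290)² = 0.000210;  (-1·δx/x)² = (-1×0.0800)² = 0.00640;  (1·δb/b)² = (1×0.00990)² = 9.8e-05
δQ/Q = √(0.00671) = 0.0819
Q = 0.883, so δQ = 0.0819 × 0.883 = 0.0723.

0.0723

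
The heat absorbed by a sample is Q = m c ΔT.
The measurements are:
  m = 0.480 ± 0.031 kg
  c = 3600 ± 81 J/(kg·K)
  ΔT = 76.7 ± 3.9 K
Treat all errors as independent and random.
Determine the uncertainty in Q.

11300 J

Q is a product of powers, so relative uncertainties combine in quadrature:
  (1·δm/m)² = (1×0.0646)² = 0.00417;  (1·δc/c)² = (1×0.0225)² = 0.000506;  (1·δΔT/ΔT)² = (1×0.0508)² = 0.00259
δQ/Q = √(0.00726) = 0.0852
Q = 1.33e+05 J, so δQ = 0.0852 × 1.33e+05 = 11300 J.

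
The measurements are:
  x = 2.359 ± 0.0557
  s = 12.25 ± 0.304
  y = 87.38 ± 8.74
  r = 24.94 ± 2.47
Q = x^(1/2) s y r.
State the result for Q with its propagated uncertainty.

41000 ± 5880

Q is a product of powers, so relative uncertainties combine in quadrature:
  (½·δx/x)² = (0.5×0.0236)² = 0.000139;  (1·δs/s)² = (1×0.0248)² = 0.000616;  (1·δy/y)² = (1×0.100)² = 0.0100;  (1·δr/r)² = (1×0.0990)² = 0.00981
δQ/Q = √(0.0206) = 0.143
Q = 41000, so δQ = 0.143 × 41000 = 5880.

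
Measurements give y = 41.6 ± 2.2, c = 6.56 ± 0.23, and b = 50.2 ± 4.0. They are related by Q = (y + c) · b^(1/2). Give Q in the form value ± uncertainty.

341 ± 20.7

Let u = y + c = 48.2. δu = √(δy² + δc²) = √(4.84 + 0.0529) = 2.21, so δu/u = 0.0459.
Q is then a monomial in u, b:
δQ/Q = √((δu/u)² + (½·δb/b)²) = √(0.00211 + 0.00159) = 0.0608
Q = 341, so δQ = 0.0608 × 341 = 20.7.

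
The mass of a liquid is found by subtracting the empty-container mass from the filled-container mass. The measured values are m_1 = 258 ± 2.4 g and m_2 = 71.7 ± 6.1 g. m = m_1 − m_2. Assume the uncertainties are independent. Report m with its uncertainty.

Each term contributes (cᵢ δxᵢ)² to (δm)²:
  (δm_1)² = 5.76;  (δm_2)² = 37.2
δm = √(43.0) = 6.56 g
m = 186 g.

186 ± 6.56 g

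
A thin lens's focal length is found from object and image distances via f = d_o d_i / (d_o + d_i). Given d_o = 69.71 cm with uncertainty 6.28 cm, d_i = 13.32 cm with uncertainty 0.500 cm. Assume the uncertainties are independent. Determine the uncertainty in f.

∂f/∂d_o = (d_i/(d_o+d_i))² = 0.0257;  ∂f/∂d_i = (d_o/(d_o+d_i))² = 0.705
δf = √((∂f/∂d_o · δd_o)² + (∂f/∂d_i · δd_i)²) = √(0.0261 + 0.124) = 0.388 cm

0.388 cm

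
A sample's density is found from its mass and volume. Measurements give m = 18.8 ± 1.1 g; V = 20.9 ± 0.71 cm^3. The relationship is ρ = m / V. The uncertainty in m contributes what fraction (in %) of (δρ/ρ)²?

(δρ/ρ)² = (1·δm/m)² + (-1·δV/V)²
  m term: (1×0.0585)² = 0.00342
  V term: (-1×0.0340)² = 0.00115
Total = 0.00458. Share from m = 0.00342/0.00458 = 0.748.

74.8%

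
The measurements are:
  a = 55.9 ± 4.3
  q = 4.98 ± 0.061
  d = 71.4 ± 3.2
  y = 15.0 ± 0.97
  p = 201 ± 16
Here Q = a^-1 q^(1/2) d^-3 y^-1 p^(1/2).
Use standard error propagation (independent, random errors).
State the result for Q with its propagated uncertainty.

(1.04 ± 0.179) × 10^-7

For a monomial Q ∝ a^-1, q^(1/2), d^-3, y^-1, p^(1/2), fractional errors add in quadrature:
  (-1·δa/a)² = (-1×0.0769)² = 0.00592;  (½·δq/q)² = (0.5×0.0122)² = 3.75e-05;  (-3·δd/d)² = (-3×0.0448)² = 0.0181;  (-1·δy/y)² = (-1×0.0647)² = 0.00418;  (½·δp/p)² = (0.5×0.0796)² = 0.00158
δQ/Q = √(0.0298) = 0.173
Q = 1.04e-07, so δQ = 0.173 × 1.04e-07 = 1.79e-08.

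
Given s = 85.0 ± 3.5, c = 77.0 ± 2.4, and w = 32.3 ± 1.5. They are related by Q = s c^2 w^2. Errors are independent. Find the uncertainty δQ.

For a monomial Q ∝ s, c^2, w^2, fractional errors add in quadrature:
  (1·δs/s)² = (1×0.0412)² = 0.00170;  (2·δc/c)² = (2×0.0312)² = 0.00389;  (2·δw/w)² = (2×0.0464)² = 0.00863
δQ/Q = √(0.0142) = 0.119
Q = 5.26e+08, so δQ = 0.119 × 5.26e+08 = 6.27e+07.

6.27e+07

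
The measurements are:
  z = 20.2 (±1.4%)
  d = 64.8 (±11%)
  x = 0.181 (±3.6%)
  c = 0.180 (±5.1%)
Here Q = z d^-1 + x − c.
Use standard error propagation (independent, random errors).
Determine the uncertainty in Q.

0.0364

Let p = z·d^-1 = 0.312. δp/p = √((1·δz/z)² + (-1·δd/d)²) = √(0.000196 + 0.0121) = 0.111, so δp = 0.0346.
Q = p + x − c: δQ = √(δp² + δx² + δc²) = √(0.00119 + 4.25e-05 + 8.43e-05) = 0.0364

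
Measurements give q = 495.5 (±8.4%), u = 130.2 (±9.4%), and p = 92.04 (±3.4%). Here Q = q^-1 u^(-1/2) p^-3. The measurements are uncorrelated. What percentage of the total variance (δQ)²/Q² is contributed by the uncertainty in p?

(δQ/Q)² = (-1·δq/q)² + (−½·δu/u)² + (-3·δp/p)²
  q term: (-1×0.0840)² = 0.00706
  u term: (-0.5×0.0940)² = 0.00221
  p term: (-3×0.0340)² = 0.0104
Total = 0.0197. Share from p = 0.0104/0.0197 = 0.529.

52.9%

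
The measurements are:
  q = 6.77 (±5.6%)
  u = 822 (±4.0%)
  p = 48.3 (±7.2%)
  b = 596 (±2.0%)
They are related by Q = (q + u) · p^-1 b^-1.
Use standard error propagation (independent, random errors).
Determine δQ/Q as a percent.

Let w = q + u = 829. δw = √(δq² + δu²) = √(0.144 + 1080) = 32.9, so δw/w = 0.0397.
Q is then a monomial in w, p, b:
δQ/Q = √((δw/w)² + (-1·δp/p)² + (-1·δb/b)²) = √(0.00157 + 0.00518 + 0.000400) = 0.0846

8.46%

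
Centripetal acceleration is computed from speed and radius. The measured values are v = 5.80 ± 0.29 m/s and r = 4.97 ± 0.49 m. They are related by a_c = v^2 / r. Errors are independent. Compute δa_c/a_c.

Products/powers → add relative errors in quadrature, weighted by exponent:
  (2·δv/v)² = (2×0.0500)² = 0.0100;  (-1·δr/r)² = (-1×0.0986)² = 0.00972
δa_c/a_c = √(0.0197) = 0.140

0.140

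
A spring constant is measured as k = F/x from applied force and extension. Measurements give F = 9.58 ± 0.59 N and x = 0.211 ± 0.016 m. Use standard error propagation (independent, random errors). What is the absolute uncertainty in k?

Each factor contributes (exponent × relative error)² to (δk/k)²:
  (1·δF/F)² = (1×0.0616)² = 0.00379;  (-1·δx/x)² = (-1×0.0758)² = 0.00575
δk/k = √(0.00954) = 0.0977
k = 45.4 N/m, so δk = 0.0977 × 45.4 = 4.44 N/m.

4.44 N/m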